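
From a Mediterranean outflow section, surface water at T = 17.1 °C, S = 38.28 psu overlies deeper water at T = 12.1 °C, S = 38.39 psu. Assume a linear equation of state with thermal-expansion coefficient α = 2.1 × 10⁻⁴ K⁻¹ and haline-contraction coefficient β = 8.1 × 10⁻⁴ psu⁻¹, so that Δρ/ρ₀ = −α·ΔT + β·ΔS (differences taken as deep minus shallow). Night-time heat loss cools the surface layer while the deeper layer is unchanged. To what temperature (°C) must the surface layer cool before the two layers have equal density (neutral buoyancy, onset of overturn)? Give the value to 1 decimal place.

Neutral buoyancy requires Δρ = 0, i.e. −α(T_deep − T_surf′) + β(S_deep − S_surf) = 0.
T_surf′ = T_deep − (β/α)·ΔS = 12.1 − (8.1 × 10⁻⁴/2.1 × 10⁻⁴)·(+0.11) = 11.676 °C.
Cooling required: 17.1 − (11.676) = 5.424 °C.

11.7 °C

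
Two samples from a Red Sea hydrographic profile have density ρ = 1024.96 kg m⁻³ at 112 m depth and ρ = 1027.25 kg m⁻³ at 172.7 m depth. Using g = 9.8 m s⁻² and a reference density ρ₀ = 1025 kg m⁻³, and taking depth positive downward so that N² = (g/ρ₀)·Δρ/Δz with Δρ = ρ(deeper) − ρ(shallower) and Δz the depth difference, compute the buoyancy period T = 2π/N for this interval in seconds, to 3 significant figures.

Δρ = 1027.25 − 1024.96 = 2.29 kg m⁻³ over Δz = 172.7 − 112 = 60.7 m.
N² = (9.8/1025) × (2.29/60.7) = 3.6070 × 10⁻⁴ s⁻².
N = √(3.6070 × 10⁻⁴) = 0.018992 rad s⁻¹, so T = 2π/N = 330.83 s ≈ 331 s.
N² > 0, so the interval is statically stable.

331 s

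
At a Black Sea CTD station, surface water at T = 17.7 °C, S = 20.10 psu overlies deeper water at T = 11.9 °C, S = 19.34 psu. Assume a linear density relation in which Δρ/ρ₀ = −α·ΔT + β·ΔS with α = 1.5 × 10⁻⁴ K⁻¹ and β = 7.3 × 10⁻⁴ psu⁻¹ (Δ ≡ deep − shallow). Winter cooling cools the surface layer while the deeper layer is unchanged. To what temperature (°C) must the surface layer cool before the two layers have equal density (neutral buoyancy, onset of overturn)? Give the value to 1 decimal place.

15.6 °C

Neutral buoyancy requires Δρ = 0, i.e. −α(T_deep − T_surf′) + β(S_deep − S_surf) = 0.
T_surf′ = T_deep − (β/α)·ΔS = 11.9 − (7.3 × 10⁻⁴/1.5 × 10⁻⁴)·(-0.76) = 15.599 °C.
Cooling required: 17.7 − (15.599) = 2.101 °C.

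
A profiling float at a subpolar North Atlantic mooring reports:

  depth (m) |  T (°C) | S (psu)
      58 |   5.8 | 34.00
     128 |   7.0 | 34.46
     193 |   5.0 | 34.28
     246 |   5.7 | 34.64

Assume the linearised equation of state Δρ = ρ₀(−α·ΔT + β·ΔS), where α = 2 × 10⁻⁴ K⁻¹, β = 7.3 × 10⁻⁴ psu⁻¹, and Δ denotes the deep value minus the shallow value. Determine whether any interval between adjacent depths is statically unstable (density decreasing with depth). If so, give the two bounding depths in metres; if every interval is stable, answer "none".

Evaluate Δρ/ρ₀ = −αΔT + βΔS across each adjacent pair:
  58–128 m: −αΔT+βΔS = −(2 × 10⁻⁴)(+1.2)+(7.3 × 10⁻⁴)(+0.46) = 9.6 × 10⁻⁵ → stable
  128–193 m: −αΔT+βΔS = −(2 × 10⁻⁴)(-2.0)+(7.3 × 10⁻⁴)(-0.18) = 2.7 × 10⁻⁴ → stable
  193–246 m: −αΔT+βΔS = −(2 × 10⁻⁴)(+0.7)+(7.3 × 10⁻⁴)(+0.36) = 1.2 × 10⁻⁴ → stable
Every interval has Δρ > 0: the column is stably stratified throughout.

none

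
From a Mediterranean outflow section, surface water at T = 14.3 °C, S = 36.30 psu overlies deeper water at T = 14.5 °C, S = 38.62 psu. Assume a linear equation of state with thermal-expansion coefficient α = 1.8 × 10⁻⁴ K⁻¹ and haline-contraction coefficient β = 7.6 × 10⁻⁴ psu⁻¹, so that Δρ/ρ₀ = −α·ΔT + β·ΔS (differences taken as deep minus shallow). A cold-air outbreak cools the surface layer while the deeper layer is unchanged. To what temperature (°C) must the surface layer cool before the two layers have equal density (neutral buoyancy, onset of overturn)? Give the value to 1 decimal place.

Neutral buoyancy requires Δρ = 0, i.e. −α(T_deep − T_surf′) + β(S_deep − S_surf) = 0.
T_surf′ = T_deep − (β/α)·ΔS = 14.5 − (7.6 × 10⁻⁴/1.8 × 10⁻⁴)·(+2.32) = 4.704 °C.
Cooling required: 14.3 − (4.704) = 9.596 °C.

4.7 °C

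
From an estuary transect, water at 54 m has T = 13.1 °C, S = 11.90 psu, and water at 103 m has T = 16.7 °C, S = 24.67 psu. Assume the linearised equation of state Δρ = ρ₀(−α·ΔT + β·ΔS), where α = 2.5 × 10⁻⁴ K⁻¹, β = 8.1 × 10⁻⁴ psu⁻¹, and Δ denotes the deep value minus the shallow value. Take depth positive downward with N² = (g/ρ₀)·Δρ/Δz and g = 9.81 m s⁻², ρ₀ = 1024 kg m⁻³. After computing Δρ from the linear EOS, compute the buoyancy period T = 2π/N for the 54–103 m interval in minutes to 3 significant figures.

2.41 min

ΔT = +3.6 K, ΔS = +12.77 psu (deep − shallow).
Δρ/ρ₀ = −αΔT + βΔS = -9.00 × 10⁻⁴ + 0.0103437 = 9.4437 × 10⁻³, so Δρ ≈ 9.670 kg m⁻³.
N² = (g/ρ₀)·Δρ/Δz = g·(Δρ/ρ₀)/Δz = 9.81 × 9.4437 × 10⁻³ / 49 = 1.8907 × 10⁻³ s⁻².
N = √(1.8907 × 10⁻³) = 0.043482 rad s⁻¹ → T = 2π/N = 144.50 s = 2.4083 min ≈ 2.41 min.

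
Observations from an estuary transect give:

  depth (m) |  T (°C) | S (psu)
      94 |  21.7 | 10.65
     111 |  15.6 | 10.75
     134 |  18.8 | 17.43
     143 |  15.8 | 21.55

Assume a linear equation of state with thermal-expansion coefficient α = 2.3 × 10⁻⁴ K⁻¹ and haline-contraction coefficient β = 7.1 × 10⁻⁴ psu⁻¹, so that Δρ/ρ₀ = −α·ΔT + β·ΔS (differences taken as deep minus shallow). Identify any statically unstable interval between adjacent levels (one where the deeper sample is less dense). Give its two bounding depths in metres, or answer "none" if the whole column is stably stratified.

none

Evaluate Δρ/ρ₀ = −αΔT + βΔS across each adjacent pair:
  94–111 m: −αΔT+βΔS = −(2.3 × 10⁻⁴)(-6.1)+(7.1 × 10⁻⁴)(+0.10) = 1.5 × 10⁻³ → stable
  111–134 m: −αΔT+βΔS = −(2.3 × 10⁻⁴)(+3.2)+(7.1 × 10⁻⁴)(+6.68) = 4.0 × 10⁻³ → stable
  134–143 m: −αΔT+βΔS = −(2.3 × 10⁻⁴)(-3.0)+(7.1 × 10⁻⁴)(+4.12) = 3.6 × 10⁻³ → stable
Every interval has Δρ > 0: the column is stably stratified throughout.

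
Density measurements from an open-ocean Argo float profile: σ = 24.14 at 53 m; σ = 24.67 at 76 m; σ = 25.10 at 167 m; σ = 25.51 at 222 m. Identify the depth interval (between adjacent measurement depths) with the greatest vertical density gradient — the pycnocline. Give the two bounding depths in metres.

53–76 m

Compute the density gradient over each adjacent pair:
  53–76 m: Δρ/Δz = 0.53/23 = 0.023 kg m⁻⁴
  76–167 m: Δρ/Δz = 0.43/91 = 4.7 × 10⁻³ kg m⁻⁴
  167–222 m: Δρ/Δz = 0.41/55 = 7.5 × 10⁻³ kg m⁻⁴
The largest gradient is in the 53–76 m interval — the pycnocline.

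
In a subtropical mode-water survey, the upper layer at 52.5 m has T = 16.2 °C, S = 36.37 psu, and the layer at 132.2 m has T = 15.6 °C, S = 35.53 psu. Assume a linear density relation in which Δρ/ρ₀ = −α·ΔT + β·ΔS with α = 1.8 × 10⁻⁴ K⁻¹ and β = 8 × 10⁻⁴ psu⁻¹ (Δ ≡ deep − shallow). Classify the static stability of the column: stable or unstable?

ΔT = 15.6 − 16.2 = -0.6 K and ΔS = 35.53 − 36.37 = -0.84 psu (deep − shallow).
−αΔT = 1.08 × 10⁻⁴; βΔS = -6.72 × 10⁻⁴; sum Δρ/ρ₀ = -5.64 × 10⁻⁴.
Δρ/ρ₀ < 0, so Δρ < 0: deeper water is lighter → statically unstable; the column would overturn.

unstable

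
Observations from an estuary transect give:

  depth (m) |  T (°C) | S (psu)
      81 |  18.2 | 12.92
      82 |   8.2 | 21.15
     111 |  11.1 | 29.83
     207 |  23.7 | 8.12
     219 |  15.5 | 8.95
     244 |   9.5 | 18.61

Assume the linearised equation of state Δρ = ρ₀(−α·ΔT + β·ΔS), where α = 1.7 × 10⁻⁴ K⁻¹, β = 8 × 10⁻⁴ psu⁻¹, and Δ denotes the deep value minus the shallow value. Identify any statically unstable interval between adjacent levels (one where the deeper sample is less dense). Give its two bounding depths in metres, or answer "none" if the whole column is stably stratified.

111–207 m

Evaluate Δρ/ρ₀ = −αΔT + βΔS across each adjacent pair:
  81–82 m: −αΔT+βΔS = −(1.7 × 10⁻⁴)(-10.0)+(8 × 10⁻⁴)(+8.23) = 8.3 × 10⁻³ → stable
  82–111 m: −αΔT+βΔS = −(1.7 × 10⁻⁴)(+2.9)+(8 × 10⁻⁴)(+8.68) = 6.5 × 10⁻³ → stable
  111–207 m: −αΔT+βΔS = −(1.7 × 10⁻⁴)(+12.6)+(8 × 10⁻⁴)(-21.71) = -0.020 → UNSTABLE
  207–219 m: −αΔT+βΔS = −(1.7 × 10⁻⁴)(-8.2)+(8 × 10⁻⁴)(+0.83) = 2.1 × 10⁻³ → stable
  219–244 m: −αΔT+βΔS = −(1.7 × 10⁻⁴)(-6.0)+(8 × 10⁻⁴)(+9.66) = 8.7 × 10⁻³ → stable
The 111–207 m interval has Δρ < 0: lighter water underlies denser water.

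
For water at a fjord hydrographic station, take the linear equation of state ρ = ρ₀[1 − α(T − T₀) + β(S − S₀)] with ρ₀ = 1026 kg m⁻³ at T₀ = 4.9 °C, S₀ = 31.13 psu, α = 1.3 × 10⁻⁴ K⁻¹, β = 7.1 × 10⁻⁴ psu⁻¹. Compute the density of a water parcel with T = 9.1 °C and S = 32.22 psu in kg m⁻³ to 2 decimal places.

1026.23 kg m⁻³

T − T₀ = +4.2 K, S − S₀ = +1.09 psu.
Bracket = 1 − α·(+4.2) + β·(+1.09) = 1 + (2.279 × 10⁻⁴) = 1.0002279.
ρ = 1026 × 1.0002279 = 1026.23 kg m⁻³.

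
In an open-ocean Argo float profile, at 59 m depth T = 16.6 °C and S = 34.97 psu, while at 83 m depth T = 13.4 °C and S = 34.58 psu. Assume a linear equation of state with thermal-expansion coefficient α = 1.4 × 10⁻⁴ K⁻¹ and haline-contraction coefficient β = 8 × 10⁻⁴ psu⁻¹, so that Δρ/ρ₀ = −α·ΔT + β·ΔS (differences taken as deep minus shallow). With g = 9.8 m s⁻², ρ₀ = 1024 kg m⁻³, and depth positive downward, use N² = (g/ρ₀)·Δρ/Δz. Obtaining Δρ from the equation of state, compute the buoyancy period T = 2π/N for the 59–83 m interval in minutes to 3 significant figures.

ΔT = -3.2 K, ΔS = -0.39 psu (deep − shallow).
Δρ/ρ₀ = −αΔT + βΔS = 4.48 × 10⁻⁴ − 3.12 × 10⁻⁴ = 1.36 × 10⁻⁴, so Δρ ≈ 0.1393 kg m⁻³.
N² = (g/ρ₀)·Δρ/Δz = g·(Δρ/ρ₀)/Δz = 9.8 × 1.36 × 10⁻⁴ / 24 = 5.5533 × 10⁻⁵ s⁻².
N = √(5.5533 × 10⁻⁵) = 7.4520 × 10⁻³ rad s⁻¹ → T = 2π/N = 843.15 s = 14.053 min ≈ 14.1 min.

14.1 min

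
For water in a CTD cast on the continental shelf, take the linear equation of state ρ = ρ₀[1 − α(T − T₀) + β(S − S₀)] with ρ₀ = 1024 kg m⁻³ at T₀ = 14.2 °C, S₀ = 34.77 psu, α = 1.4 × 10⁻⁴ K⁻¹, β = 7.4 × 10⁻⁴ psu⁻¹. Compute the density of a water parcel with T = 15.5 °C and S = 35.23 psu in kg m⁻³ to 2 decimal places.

1024.16 kg m⁻³

T − T₀ = +1.3 K, S − S₀ = +0.46 psu.
Bracket = 1 − α·(+1.3) + β·(+0.46) = 1 + (1.584 × 10⁻⁴) = 1.0001584.
ρ = 1024 × 1.0001584 = 1024.16 kg m⁻³.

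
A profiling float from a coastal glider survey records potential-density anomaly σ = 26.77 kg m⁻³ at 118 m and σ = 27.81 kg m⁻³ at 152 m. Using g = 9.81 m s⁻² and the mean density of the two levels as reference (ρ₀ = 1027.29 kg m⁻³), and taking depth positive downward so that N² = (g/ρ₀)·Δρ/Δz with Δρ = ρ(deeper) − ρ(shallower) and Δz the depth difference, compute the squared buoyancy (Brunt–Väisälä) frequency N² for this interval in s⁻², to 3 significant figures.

2.92 × 10⁻⁴ s⁻²

Δρ = 1027.81 − 1026.77 = 1.04 kg m⁻³ over Δz = 152 − 118 = 34 m.
N² = (9.81/1027.29) × (1.04/34) = 2.9210 × 10⁻⁴ s⁻² ≈ 2.92 × 10⁻⁴ s⁻².
A positive N² confirms static stability across the interval.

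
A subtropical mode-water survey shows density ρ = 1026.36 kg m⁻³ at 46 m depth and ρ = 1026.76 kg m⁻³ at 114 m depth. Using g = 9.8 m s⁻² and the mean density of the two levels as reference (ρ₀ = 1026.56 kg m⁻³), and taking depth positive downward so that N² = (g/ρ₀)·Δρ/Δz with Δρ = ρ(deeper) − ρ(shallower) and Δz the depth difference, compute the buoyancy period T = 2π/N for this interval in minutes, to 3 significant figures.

14.0 min

Δρ = 1026.76 − 1026.36 = 0.40 kg m⁻³ over Δz = 114 − 46 = 68 m.
N² = (9.8/1026.56) × (0.40/68) = 5.6156 × 10⁻⁵ s⁻².
N = √(5.6156 × 10⁻⁵) = 7.4937 × 10⁻³ rad s⁻¹, so T = 2π/N = 838.46 s = 13.974 min ≈ 14.0 min.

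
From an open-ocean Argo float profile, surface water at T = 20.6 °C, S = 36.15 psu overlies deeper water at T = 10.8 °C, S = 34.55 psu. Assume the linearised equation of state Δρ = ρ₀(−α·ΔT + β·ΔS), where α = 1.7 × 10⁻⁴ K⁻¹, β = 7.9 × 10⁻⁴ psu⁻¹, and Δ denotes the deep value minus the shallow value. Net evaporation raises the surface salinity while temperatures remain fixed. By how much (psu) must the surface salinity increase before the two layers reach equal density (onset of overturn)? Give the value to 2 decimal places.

0.51 psu

Neutral buoyancy requires −α(T_deep − T_surf) + β(S_deep − S_surf′) = 0.
S_surf′ = S_deep − (α/β)·ΔT = 34.55 − (1.7 × 10⁻⁴/7.9 × 10⁻⁴)·(-9.8) = 36.6589 psu.
Increase required: 36.6589 − 36.15 = 0.5089 psu.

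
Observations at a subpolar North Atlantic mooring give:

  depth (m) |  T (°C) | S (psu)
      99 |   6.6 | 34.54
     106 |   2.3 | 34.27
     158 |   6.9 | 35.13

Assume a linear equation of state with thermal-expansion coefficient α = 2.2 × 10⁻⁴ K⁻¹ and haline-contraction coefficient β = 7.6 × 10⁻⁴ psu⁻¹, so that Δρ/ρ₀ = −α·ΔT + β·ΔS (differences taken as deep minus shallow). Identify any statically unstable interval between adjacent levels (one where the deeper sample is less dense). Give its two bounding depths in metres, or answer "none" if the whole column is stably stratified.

Evaluate Δρ/ρ₀ = −αΔT + βΔS across each adjacent pair:
  99–106 m: −αΔT+βΔS = −(2.2 × 10⁻⁴)(-4.3)+(7.6 × 10⁻⁴)(-0.27) = 7.4 × 10⁻⁴ → stable
  106–158 m: −αΔT+βΔS = −(2.2 × 10⁻⁴)(+4.6)+(7.6 × 10⁻⁴)(+0.86) = -3.6 × 10⁻⁴ → UNSTABLE
The 106–158 m interval has Δρ < 0: lighter water underlies denser water.

106–158 m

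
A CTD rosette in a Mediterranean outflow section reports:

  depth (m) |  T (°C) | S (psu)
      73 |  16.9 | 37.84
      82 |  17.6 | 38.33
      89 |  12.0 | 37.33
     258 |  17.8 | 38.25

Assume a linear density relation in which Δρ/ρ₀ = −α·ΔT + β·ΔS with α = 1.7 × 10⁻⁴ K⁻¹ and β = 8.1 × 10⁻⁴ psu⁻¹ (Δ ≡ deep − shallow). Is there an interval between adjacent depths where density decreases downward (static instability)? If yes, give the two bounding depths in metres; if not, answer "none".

89–258 m

Evaluate Δρ/ρ₀ = −αΔT + βΔS across each adjacent pair:
  73–82 m: −αΔT+βΔS = −(1.7 × 10⁻⁴)(+0.7)+(8.1 × 10⁻⁴)(+0.49) = 2.8 × 10⁻⁴ → stable
  82–89 m: −αΔT+βΔS = −(1.7 × 10⁻⁴)(-5.6)+(8.1 × 10⁻⁴)(-1.00) = 1.4 × 10⁻⁴ → stable
  89–258 m: −αΔT+βΔS = −(1.7 × 10⁻⁴)(+5.8)+(8.1 × 10⁻⁴)(+0.92) = -2.4 × 10⁻⁴ → UNSTABLE
The 89–258 m interval has Δρ < 0: lighter water underlies denser water.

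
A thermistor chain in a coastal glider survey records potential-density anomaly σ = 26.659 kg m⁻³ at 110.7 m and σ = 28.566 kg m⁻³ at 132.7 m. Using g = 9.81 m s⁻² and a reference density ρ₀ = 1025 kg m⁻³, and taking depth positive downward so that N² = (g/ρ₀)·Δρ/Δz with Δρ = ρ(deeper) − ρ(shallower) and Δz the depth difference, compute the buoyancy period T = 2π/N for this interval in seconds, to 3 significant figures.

218 s

Δρ = 1028.566 − 1026.659 = 1.907 kg m⁻³ over Δz = 132.7 − 110.7 = 22 m.
N² = (9.81/1025) × (1.907/22) = 8.2961 × 10⁻⁴ s⁻².
N = √(8.2961 × 10⁻⁴) = 0.028803 rad s⁻¹, so T = 2π/N = 218.14 s ≈ 218 s.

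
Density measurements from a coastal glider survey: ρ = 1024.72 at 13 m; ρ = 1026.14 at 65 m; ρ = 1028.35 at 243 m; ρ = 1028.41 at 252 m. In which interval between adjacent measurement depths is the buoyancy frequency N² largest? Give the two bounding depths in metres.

Compute the density gradient over each adjacent pair:
  13–65 m: Δρ/Δz = 1.42/52 = 0.027 kg m⁻⁴
  65–243 m: Δρ/Δz = 2.21/178 = 0.012 kg m⁻⁴
  243–252 m: Δρ/Δz = 0.06/9 = 6.7 × 10⁻³ kg m⁻⁴
The largest gradient is in the 13–65 m interval — the pycnocline.

13–65 m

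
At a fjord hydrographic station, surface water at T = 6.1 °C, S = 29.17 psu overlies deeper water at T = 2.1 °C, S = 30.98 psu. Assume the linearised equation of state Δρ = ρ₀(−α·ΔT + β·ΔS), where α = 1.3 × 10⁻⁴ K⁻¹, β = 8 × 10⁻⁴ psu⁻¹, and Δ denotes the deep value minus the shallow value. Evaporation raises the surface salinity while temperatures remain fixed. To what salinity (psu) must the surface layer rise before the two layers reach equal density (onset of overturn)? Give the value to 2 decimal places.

31.63 psu

Neutral buoyancy requires −α(T_deep − T_surf) + β(S_deep − S_surf′) = 0.
S_surf′ = S_deep − (α/β)·ΔT = 30.98 − (1.3 × 10⁻⁴/8 × 10⁻⁴)·(-4.0) = 31.6300 psu.
Increase required: 31.6300 − 29.17 = 2.4600 psu.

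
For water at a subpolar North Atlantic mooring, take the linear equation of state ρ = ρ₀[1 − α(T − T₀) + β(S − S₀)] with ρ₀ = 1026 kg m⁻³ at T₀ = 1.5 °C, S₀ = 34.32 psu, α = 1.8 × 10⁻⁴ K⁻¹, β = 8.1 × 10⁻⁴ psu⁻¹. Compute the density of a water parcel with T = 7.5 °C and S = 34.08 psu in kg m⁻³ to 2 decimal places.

T − T₀ = +6.0 K, S − S₀ = -0.24 psu.
Bracket = 1 − α·(+6.0) + β·(-0.24) = 1 + (-1.2744 × 10⁻³) = 0.9987256.
ρ = 1026 × 0.9987256 = 1024.69 kg m⁻³.

1024.69 kg m⁻³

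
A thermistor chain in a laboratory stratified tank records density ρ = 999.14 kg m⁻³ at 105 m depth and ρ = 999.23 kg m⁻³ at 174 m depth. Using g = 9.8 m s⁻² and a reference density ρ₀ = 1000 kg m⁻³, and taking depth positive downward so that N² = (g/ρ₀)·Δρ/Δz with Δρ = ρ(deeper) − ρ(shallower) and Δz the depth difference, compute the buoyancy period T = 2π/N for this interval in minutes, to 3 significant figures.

29.3 min

Δρ = 999.23 − 999.14 = 0.09 kg m⁻³ over Δz = 174 − 105 = 69 m.
N² = (9.8/1000) × (0.09/69) = 1.2783 × 10⁻⁵ s⁻².
N = √(1.2783 × 10⁻⁵) = 3.5753 × 10⁻³ rad s⁻¹, so T = 2π/N = 1.7574 × 10³ s = 29.290 min ≈ 29.3 min.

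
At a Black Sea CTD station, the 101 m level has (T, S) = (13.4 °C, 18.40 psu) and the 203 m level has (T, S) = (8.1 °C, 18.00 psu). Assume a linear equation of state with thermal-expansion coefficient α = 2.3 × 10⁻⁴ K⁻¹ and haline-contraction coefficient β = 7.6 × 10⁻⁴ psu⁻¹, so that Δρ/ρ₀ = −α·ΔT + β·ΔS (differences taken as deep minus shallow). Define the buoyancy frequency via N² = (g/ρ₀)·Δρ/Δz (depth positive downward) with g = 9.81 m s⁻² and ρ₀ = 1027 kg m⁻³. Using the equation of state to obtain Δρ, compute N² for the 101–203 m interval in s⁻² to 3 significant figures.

ΔT = -5.3 K, ΔS = -0.40 psu (deep − shallow).
Δρ/ρ₀ = −αΔT + βΔS = 1.219 × 10⁻³ − 3.04 × 10⁻⁴ = 9.15 × 10⁻⁴, so Δρ ≈ 0.9397 kg m⁻³.
N² = (g/ρ₀)·Δρ/Δz = g·(Δρ/ρ₀)/Δz = 9.81 × 9.15 × 10⁻⁴ / 102 = 8.8001 × 10⁻⁵ s⁻² ≈ 8.80 × 10⁻⁵ s⁻².

8.80 × 10⁻⁵ s⁻²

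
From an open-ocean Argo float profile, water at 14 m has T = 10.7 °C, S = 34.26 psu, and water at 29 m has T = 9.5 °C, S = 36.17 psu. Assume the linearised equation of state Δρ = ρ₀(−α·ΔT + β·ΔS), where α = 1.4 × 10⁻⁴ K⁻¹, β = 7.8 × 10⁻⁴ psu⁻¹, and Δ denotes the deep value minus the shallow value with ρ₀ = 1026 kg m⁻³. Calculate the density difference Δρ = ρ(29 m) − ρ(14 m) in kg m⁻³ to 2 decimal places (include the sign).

ΔT = -1.2 K, ΔS = +1.91 psu (deep − shallow).
Δρ/ρ₀ = −(1.4 × 10⁻⁴)(-1.2) + (7.8 × 10⁻⁴)(+1.91) = 1.6578 × 10⁻³.
Δρ = 1026 × (1.6578 × 10⁻³) = +1.70 kg m⁻³.
Positive Δρ: denser below, stable.

+1.70 kg m⁻³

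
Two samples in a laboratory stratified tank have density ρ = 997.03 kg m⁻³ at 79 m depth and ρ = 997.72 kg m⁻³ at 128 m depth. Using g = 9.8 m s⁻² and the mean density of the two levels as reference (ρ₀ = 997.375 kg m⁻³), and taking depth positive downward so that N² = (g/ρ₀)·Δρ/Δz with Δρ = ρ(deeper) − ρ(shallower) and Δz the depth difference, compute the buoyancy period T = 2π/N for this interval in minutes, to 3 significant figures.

Δρ = 997.72 − 997.03 = 0.69 kg m⁻³ over Δz = 128 − 79 = 49 m.
N² = (9.8/997.375) × (0.69/49) = 1.3836 × 10⁻⁴ s⁻².
N = √(1.3836 × 10⁻⁴) = 0.011763 rad s⁻¹, so T = 2π/N = 534.15 s = 8.9025 min ≈ 8.90 min.

8.90 min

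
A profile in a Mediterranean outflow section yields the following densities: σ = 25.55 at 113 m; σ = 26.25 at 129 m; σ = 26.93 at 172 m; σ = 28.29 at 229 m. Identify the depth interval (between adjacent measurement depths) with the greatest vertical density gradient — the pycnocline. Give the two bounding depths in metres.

113–129 m

Compute the density gradient over each adjacent pair:
  113–129 m: Δρ/Δz = 0.70/16 = 0.044 kg m⁻⁴
  129–172 m: Δρ/Δz = 0.68/43 = 0.016 kg m⁻⁴
  172–229 m: Δρ/Δz = 1.36/57 = 0.024 kg m⁻⁴
The largest gradient is in the 113–129 m interval — the pycnocline.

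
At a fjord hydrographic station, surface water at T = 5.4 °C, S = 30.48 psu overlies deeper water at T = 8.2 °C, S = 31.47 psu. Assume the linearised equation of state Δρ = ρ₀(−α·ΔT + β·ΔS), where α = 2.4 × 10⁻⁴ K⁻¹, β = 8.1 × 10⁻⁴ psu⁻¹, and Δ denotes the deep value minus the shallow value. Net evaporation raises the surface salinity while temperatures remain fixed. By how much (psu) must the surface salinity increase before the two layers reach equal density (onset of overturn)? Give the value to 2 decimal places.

Neutral buoyancy requires −α(T_deep − T_surf) + β(S_deep − S_surf′) = 0.
S_surf′ = S_deep − (α/β)·ΔT = 31.47 − (2.4 × 10⁻⁴/8.1 × 10⁻⁴)·(+2.8) = 30.6404 psu.
Increase required: 30.6404 − 30.48 = 0.1604 psu.

0.16 psu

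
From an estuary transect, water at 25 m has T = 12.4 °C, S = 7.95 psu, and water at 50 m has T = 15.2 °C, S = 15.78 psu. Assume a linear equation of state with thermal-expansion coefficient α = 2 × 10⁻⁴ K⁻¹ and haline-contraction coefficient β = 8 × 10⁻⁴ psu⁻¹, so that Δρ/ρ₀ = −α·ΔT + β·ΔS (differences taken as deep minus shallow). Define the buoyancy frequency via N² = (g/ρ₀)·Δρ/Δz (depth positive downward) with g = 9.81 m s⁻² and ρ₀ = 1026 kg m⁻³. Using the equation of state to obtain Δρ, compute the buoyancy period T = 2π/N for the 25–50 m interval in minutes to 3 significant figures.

ΔT = +2.8 K, ΔS = +7.83 psu (deep − shallow).
Δρ/ρ₀ = −αΔT + βΔS = -5.60 × 10⁻⁴ + 6.264 × 10⁻³ = 5.704 × 10⁻³, so Δρ ≈ 5.852 kg m⁻³.
N² = (g/ρ₀)·Δρ/Δz = g·(Δρ/ρ₀)/Δz = 9.81 × 5.704 × 10⁻³ / 25 = 2.2382 × 10⁻³ s⁻².
N = √(2.2382 × 10⁻³) = 0.047310 rad s⁻¹ → T = 2π/N = 132.81 s = 2.2135 min ≈ 2.21 min.

2.21 min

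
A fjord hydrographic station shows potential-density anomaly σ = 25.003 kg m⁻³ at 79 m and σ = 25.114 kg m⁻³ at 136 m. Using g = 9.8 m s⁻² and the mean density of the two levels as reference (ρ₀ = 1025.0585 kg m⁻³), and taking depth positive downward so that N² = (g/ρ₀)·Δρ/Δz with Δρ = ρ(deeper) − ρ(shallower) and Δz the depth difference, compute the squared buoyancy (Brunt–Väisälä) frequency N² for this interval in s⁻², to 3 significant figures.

1.86 × 10⁻⁵ s⁻²

Δρ = 1025.114 − 1025.003 = 0.111 kg m⁻³ over Δz = 136 − 79 = 57 m.
N² = (9.8/1025.0585) × (0.111/57) = 1.8618 × 10⁻⁵ s⁻² ≈ 1.86 × 10⁻⁵ s⁻².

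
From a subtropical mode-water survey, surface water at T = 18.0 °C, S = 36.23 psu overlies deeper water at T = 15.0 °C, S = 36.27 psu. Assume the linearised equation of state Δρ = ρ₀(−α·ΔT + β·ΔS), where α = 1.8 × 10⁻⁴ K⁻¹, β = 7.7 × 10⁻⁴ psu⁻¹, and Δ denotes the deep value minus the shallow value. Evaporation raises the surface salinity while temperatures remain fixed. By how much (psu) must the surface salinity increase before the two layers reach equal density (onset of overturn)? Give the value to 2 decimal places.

Neutral buoyancy requires −α(T_deep − T_surf) + β(S_deep − S_surf′) = 0.
S_surf′ = S_deep − (α/β)·ΔT = 36.27 − (1.8 × 10⁻⁴/7.7 × 10⁻⁴)·(-3.0) = 36.9713 psu.
Increase required: 36.9713 − 36.23 = 0.7413 psu.

0.74 psu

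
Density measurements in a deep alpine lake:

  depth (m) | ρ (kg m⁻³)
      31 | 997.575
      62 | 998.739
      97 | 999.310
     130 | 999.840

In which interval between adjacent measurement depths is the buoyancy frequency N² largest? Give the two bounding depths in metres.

31–62 m

Compute the density gradient over each adjacent pair:
  31–62 m: Δρ/Δz = 1.164/31 = 0.038 kg m⁻⁴
  62–97 m: Δρ/Δz = 0.571/35 = 0.016 kg m⁻⁴
  97–130 m: Δρ/Δz = 0.530/33 = 0.016 kg m⁻⁴
The largest gradient is in the 31–62 m interval — the pycnocline.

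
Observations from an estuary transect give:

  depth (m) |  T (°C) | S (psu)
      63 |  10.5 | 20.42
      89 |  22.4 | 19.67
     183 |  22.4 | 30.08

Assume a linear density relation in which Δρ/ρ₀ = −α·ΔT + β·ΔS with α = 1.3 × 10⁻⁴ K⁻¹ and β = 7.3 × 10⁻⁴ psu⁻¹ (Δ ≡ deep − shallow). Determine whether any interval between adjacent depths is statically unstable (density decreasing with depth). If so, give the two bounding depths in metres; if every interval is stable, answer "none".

63–89 m

Evaluate Δρ/ρ₀ = −αΔT + βΔS across each adjacent pair:
  63–89 m: −αΔT+βΔS = −(1.3 × 10⁻⁴)(+11.9)+(7.3 × 10⁻⁴)(-0.75) = -2.1 × 10⁻³ → UNSTABLE
  89–183 m: −αΔT+βΔS = −(1.3 × 10⁻⁴)(+0.0)+(7.3 × 10⁻⁴)(+10.41) = 7.6 × 10⁻³ → stable
The 63–89 m interval has Δρ < 0: lighter water underlies denser water.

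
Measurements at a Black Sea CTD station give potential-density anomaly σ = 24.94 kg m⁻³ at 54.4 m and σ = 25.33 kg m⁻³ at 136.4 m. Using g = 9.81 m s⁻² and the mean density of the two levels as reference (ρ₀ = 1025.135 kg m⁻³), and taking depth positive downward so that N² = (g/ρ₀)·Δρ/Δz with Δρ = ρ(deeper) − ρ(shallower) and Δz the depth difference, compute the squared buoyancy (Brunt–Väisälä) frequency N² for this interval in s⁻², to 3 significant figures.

4.55 × 10⁻⁵ s⁻²

Δρ = 1025.33 − 1024.94 = 0.39 kg m⁻³ over Δz = 136.4 − 54.4 = 82 m.
N² = (9.81/1025.135) × (0.39/82) = 4.5513 × 10⁻⁵ s⁻² ≈ 4.55 × 10⁻⁵ s⁻².
N² > 0, so the interval is statically stable.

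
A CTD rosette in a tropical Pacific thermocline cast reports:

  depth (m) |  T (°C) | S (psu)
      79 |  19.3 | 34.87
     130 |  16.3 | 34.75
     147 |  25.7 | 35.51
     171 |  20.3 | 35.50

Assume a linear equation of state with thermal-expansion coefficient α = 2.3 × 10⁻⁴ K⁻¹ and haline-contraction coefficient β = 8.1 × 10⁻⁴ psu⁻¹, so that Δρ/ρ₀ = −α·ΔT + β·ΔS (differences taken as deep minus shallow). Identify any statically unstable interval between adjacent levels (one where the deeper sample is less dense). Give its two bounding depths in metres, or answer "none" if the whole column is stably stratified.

Evaluate Δρ/ρ₀ = −αΔT + βΔS across each adjacent pair:
  79–130 m: −αΔT+βΔS = −(2.3 × 10⁻⁴)(-3.0)+(8.1 × 10⁻⁴)(-0.12) = 5.9 × 10⁻⁴ → stable
  130–147 m: −αΔT+βΔS = −(2.3 × 10⁻⁴)(+9.4)+(8.1 × 10⁻⁴)(+0.76) = -1.5 × 10⁻³ → UNSTABLE
  147–171 m: −αΔT+βΔS = −(2.3 × 10⁻⁴)(-5.4)+(8.1 × 10⁻⁴)(-0.01) = 1.2 × 10⁻³ → stable
The 130–147 m interval has Δρ < 0: lighter water underlies denser water.

130–147 m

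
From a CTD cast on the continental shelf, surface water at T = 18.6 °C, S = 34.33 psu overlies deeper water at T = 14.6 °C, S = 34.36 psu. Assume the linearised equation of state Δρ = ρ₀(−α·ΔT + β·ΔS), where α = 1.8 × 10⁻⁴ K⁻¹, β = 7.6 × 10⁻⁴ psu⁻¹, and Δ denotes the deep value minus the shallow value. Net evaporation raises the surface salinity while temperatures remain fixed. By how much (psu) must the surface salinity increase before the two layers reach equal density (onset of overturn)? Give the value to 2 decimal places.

0.98 psu

Neutral buoyancy requires −α(T_deep − T_surf) + β(S_deep − S_surf′) = 0.
S_surf′ = S_deep − (α/β)·ΔT = 34.36 − (1.8 × 10⁻⁴/7.6 × 10⁻⁴)·(-4.0) = 35.3074 psu.
Increase required: 35.3074 − 34.33 = 0.9774 psu.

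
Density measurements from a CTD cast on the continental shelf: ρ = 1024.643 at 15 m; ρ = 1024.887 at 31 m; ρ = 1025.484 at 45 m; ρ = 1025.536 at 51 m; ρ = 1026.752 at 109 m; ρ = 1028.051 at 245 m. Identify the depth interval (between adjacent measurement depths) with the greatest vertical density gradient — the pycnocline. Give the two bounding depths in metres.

31–45 m

Compute the density gradient over each adjacent pair:
  15–31 m: Δρ/Δz = 0.244/16 = 0.015 kg m⁻⁴
  31–45 m: Δρ/Δz = 0.597/14 = 0.043 kg m⁻⁴
  45–51 m: Δρ/Δz = 0.052/6 = 8.7 × 10⁻³ kg m⁻⁴
  51–109 m: Δρ/Δz = 1.216/58 = 0.021 kg m⁻⁴
  109–245 m: Δρ/Δz = 1.299/136 = 9.6 × 10⁻³ kg m⁻⁴
The largest gradient is in the 31–45 m interval — the pycnocline.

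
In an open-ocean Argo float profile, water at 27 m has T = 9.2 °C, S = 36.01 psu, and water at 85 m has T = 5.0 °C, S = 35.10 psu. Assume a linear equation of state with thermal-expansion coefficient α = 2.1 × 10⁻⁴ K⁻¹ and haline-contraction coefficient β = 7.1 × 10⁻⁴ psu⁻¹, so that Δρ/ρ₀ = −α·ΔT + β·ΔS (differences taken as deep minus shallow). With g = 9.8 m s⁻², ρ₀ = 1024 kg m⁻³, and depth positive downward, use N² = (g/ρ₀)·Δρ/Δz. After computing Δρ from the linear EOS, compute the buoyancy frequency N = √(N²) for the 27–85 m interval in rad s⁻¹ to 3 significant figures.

6.31 × 10⁻³ rad s⁻¹

ΔT = -4.2 K, ΔS = -0.91 psu (deep − shallow).
Δρ/ρ₀ = −αΔT + βΔS = 8.82 × 10⁻⁴ − 6.461 × 10⁻⁴ = 2.359 × 10⁻⁴, so Δρ ≈ 0.2416 kg m⁻³.
N² = (g/ρ₀)·Δρ/Δz = g·(Δρ/ρ₀)/Δz = 9.8 × 2.359 × 10⁻⁴ / 58 = 3.9859 × 10⁻⁵ s⁻².
N = √(3.9859 × 10⁻⁵) = 6.3134 × 10⁻³ rad s⁻¹ ≈ 6.31 × 10⁻³ rad s⁻¹.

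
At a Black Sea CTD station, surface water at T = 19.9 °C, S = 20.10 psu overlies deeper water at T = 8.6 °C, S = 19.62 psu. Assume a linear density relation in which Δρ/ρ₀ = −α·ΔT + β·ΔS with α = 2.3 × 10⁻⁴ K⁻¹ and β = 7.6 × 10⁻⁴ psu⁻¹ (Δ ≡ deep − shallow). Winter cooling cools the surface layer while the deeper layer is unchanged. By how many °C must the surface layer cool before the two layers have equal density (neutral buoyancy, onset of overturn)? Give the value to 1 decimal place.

Neutral buoyancy requires Δρ = 0, i.e. −α(T_deep − T_surf′) + β(S_deep − S_surf) = 0.
T_surf′ = T_deep − (β/α)·ΔS = 8.6 − (7.6 × 10⁻⁴/2.3 × 10⁻⁴)·(-0.48) = 10.186 °C.
Cooling required: 19.9 − (10.186) = 9.714 °C.

9.7 °C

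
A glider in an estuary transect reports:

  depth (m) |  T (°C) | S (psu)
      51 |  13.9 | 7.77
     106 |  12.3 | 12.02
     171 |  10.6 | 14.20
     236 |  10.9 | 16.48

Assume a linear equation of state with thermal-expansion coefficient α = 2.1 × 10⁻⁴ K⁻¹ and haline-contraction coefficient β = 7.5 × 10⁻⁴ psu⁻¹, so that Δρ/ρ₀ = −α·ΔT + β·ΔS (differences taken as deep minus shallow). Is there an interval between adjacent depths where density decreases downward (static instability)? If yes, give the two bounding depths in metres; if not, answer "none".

none

Evaluate Δρ/ρ₀ = −αΔT + βΔS across each adjacent pair:
  51–106 m: −αΔT+βΔS = −(2.1 × 10⁻⁴)(-1.6)+(7.5 × 10⁻⁴)(+4.25) = 3.5 × 10⁻³ → stable
  106–171 m: −αΔT+βΔS = −(2.1 × 10⁻⁴)(-1.7)+(7.5 × 10⁻⁴)(+2.18) = 2.0 × 10⁻³ → stable
  171–236 m: −αΔT+βΔS = −(2.1 × 10⁻⁴)(+0.3)+(7.5 × 10⁻⁴)(+2.28) = 1.6 × 10⁻³ → stable
Every interval has Δρ > 0: the column is stably stratified throughout.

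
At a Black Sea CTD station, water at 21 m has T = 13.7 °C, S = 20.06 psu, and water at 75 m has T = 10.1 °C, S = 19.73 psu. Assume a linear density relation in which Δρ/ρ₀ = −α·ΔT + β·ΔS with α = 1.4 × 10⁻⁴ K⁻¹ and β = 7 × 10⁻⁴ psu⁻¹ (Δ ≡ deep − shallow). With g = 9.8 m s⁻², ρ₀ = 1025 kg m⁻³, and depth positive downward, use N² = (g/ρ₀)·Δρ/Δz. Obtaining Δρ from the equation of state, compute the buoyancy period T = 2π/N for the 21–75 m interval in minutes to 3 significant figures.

ΔT = -3.6 K, ΔS = -0.33 psu (deep − shallow).
Δρ/ρ₀ = −αΔT + βΔS = 5.04 × 10⁻⁴ − 2.31 × 10⁻⁴ = 2.73 × 10⁻⁴, so Δρ ≈ 0.2798 kg m⁻³.
N² = (g/ρ₀)·Δρ/Δz = g·(Δρ/ρ₀)/Δz = 9.8 × 2.73 × 10⁻⁴ / 54 = 4.9544 × 10⁻⁵ s⁻².
N = √(4.9544 × 10⁻⁵) = 7.0387 × 10⁻³ rad s⁻¹ → T = 2π/N = 892.66 s = 14.878 min ≈ 14.9 min.

14.9 min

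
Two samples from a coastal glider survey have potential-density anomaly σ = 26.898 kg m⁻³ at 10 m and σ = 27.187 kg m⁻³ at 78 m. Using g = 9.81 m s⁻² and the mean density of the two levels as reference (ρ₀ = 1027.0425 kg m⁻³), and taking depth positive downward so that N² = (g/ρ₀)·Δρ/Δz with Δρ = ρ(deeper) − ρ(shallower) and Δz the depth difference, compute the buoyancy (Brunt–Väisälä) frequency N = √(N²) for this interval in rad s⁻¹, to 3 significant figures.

6.37 × 10⁻³ rad s⁻¹

Δρ = 1027.187 − 1026.898 = 0.289 kg m⁻³ over Δz = 78 − 10 = 68 m.
N² = (9.81/1027.0425) × (0.289/68) = 4.0595 × 10⁻⁵ s⁻².
N = √(4.0595 × 10⁻⁵) = 6.3714 × 10⁻³ rad s⁻¹ ≈ 6.37 × 10⁻³ rad s⁻¹.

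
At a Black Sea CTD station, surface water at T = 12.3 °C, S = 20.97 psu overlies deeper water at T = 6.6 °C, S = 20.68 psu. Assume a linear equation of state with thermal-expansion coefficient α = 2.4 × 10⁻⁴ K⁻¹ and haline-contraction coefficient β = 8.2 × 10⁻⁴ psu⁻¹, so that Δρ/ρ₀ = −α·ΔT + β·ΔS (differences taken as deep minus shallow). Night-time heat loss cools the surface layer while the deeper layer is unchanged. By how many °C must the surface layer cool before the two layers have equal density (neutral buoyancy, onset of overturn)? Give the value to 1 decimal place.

Neutral buoyancy requires Δρ = 0, i.e. −α(T_deep − T_surf′) + β(S_deep − S_surf) = 0.
T_surf′ = T_deep − (β/α)·ΔS = 6.6 − (8.2 × 10⁻⁴/2.4 × 10⁻⁴)·(-0.29) = 7.591 °C.
Cooling required: 12.3 − (7.591) = 4.709 °C.

4.7 °C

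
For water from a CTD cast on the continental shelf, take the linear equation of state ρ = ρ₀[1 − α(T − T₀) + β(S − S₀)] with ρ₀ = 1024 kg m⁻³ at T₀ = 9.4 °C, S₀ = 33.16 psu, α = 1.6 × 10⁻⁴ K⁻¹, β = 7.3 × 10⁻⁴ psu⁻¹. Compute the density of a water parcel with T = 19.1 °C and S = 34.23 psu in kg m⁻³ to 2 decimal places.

1023.21 kg m⁻³

T − T₀ = +9.7 K, S − S₀ = +1.07 psu.
Bracket = 1 − α·(+9.7) + β·(+1.07) = 1 + (-7.709 × 10⁻⁴) = 0.9992291.
ρ = 1024 × 0.9992291 = 1023.21 kg m⁻³.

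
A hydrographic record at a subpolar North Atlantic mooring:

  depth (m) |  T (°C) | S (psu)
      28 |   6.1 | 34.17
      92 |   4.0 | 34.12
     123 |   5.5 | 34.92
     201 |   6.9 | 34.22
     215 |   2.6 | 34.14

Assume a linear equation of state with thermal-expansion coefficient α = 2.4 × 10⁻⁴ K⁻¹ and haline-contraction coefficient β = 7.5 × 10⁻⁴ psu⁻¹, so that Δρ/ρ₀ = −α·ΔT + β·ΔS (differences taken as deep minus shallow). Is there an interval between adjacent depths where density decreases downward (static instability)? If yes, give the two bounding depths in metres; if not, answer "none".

Evaluate Δρ/ρ₀ = −αΔT + βΔS across each adjacent pair:
  28–92 m: −αΔT+βΔS = −(2.4 × 10⁻⁴)(-2.1)+(7.5 × 10⁻⁴)(-0.05) = 4.7 × 10⁻⁴ → stable
  92–123 m: −αΔT+βΔS = −(2.4 × 10⁻⁴)(+1.5)+(7.5 × 10⁻⁴)(+0.80) = 2.4 × 10⁻⁴ → stable
  123–201 m: −αΔT+βΔS = −(2.4 × 10⁻⁴)(+1.4)+(7.5 × 10⁻⁴)(-0.70) = -8.6 × 10⁻⁴ → UNSTABLE
  201–215 m: −αΔT+βΔS = −(2.4 × 10⁻⁴)(-4.3)+(7.5 × 10⁻⁴)(-0.08) = 9.7 × 10⁻⁴ → stable
The 123–201 m interval has Δρ < 0: lighter water underlies denser water.

123–201 m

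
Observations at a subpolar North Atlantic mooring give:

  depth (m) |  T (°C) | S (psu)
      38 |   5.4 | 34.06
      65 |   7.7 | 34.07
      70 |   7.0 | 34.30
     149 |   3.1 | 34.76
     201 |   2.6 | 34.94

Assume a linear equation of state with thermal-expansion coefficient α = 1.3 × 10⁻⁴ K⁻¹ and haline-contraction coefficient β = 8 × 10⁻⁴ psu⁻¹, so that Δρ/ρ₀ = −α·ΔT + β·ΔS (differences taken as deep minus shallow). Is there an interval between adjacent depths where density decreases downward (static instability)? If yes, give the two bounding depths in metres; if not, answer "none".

Evaluate Δρ/ρ₀ = −αΔT + βΔS across each adjacent pair:
  38–65 m: −αΔT+βΔS = −(1.3 × 10⁻⁴)(+2.3)+(8 × 10⁻⁴)(+0.01) = -2.9 × 10⁻⁴ → UNSTABLE
  65–70 m: −αΔT+βΔS = −(1.3 × 10⁻⁴)(-0.7)+(8 × 10⁻⁴)(+0.23) = 2.8 × 10⁻⁴ → stable
  70–149 m: −αΔT+βΔS = −(1.3 × 10⁻⁴)(-3.9)+(8 × 10⁻⁴)(+0.46) = 8.8 × 10⁻⁴ → stable
  149–201 m: −αΔT+βΔS = −(1.3 × 10⁻⁴)(-0.5)+(8 × 10⁻⁴)(+0.18) = 2.1 × 10⁻⁴ → stable
The 38–65 m interval has Δρ < 0: lighter water underlies denser water.

38–65 m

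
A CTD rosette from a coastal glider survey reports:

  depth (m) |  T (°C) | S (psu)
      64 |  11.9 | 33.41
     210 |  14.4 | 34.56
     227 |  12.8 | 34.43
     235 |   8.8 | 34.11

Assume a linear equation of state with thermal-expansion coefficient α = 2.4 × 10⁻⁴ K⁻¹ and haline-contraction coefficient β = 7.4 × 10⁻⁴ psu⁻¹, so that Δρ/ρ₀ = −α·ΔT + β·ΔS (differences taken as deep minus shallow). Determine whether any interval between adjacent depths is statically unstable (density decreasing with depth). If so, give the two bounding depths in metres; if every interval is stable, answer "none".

none

Evaluate Δρ/ρ₀ = −αΔT + βΔS across each adjacent pair:
  64–210 m: −αΔT+βΔS = −(2.4 × 10⁻⁴)(+2.5)+(7.4 × 10⁻⁴)(+1.15) = 2.5 × 10⁻⁴ → stable
  210–227 m: −αΔT+βΔS = −(2.4 × 10⁻⁴)(-1.6)+(7.4 × 10⁻⁴)(-0.13) = 2.9 × 10⁻⁴ → stable
  227–235 m: −αΔT+βΔS = −(2.4 × 10⁻⁴)(-4.0)+(7.4 × 10⁻⁴)(-0.32) = 7.2 × 10⁻⁴ → stable
Every interval has Δρ > 0: the column is stably stratified throughout.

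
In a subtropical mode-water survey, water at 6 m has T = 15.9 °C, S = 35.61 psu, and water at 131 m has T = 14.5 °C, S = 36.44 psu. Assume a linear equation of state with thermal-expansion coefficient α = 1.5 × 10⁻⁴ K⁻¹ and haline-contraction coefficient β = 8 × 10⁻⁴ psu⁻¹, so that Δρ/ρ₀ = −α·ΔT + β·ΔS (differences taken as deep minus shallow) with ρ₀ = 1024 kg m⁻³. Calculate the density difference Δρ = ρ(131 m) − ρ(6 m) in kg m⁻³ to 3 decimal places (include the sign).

+0.895 kg m⁻³

ΔT = -1.4 K, ΔS = +0.83 psu (deep − shallow).
Δρ/ρ₀ = −(1.5 × 10⁻⁴)(-1.4) + (8 × 10⁻⁴)(+0.83) = 8.74 × 10⁻⁴.
Δρ = 1024 × (8.74 × 10⁻⁴) = +0.895 kg m⁻³.
Positive Δρ: denser below, stable.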